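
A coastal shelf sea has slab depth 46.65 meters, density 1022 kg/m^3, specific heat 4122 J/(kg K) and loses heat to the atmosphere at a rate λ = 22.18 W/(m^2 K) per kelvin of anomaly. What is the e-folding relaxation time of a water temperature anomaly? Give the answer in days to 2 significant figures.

Areal heat capacity C = ρ c_p D = 1022 × 4122 × 46.65 = 1.97×10^8 J m⁻² K⁻¹.
Relaxation time τ = C / λ = 1.97×10^8 / 22.18 = 8.86×10^6 s.
In days: 8.86×10^6 s / (86400 s/day) = 103 days.

100 days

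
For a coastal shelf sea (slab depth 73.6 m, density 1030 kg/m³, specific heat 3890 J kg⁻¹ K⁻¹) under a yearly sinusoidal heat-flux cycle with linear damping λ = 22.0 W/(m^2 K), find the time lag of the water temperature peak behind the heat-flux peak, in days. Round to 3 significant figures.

Areal heat capacity C = ρ c_p D = 1030 × 3890 × 73.6 = 2.95×10^8 J m⁻² K⁻¹.
ω = 2π / 3.15×10^7 s = 1.99×10^-7 s⁻¹.
Phase lag φ = arctan(Cω/λ) = arctan(58.8/22.0) = 1.21 rad.
Time lag = φ / ω = 1.21 / 1.99×10^-7 = 6.09×10^6 s = 70.4 days.

70.4 days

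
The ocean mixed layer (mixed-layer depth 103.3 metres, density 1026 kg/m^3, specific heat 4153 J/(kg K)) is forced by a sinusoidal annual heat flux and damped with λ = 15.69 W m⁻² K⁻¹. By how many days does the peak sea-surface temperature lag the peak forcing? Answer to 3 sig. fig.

81.0 days

Areal heat capacity C = ρ c_p D = 1026 × 4153 × 103.3 = 4.40×10^8 J m⁻² K⁻¹.
ω = 2π / 3.15×10^7 s = 1.99×10^-7 s⁻¹.
Phase lag φ = arctan(Cω/λ) = arctan(87.7/15.69) = 1.39 rad.
Time lag = φ / ω = 1.39 / 1.99×10^-7 = 7.00×10^6 s = 81.0 days.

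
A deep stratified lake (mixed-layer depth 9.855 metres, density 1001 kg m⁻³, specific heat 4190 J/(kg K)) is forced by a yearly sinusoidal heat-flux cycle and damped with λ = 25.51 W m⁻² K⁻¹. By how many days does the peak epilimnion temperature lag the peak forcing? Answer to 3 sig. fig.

Areal heat capacity C = ρ c_p D = 1001 × 4190 × 9.855 = 4.13×10^7 J/(m²·K).
ω = 2π / 3.15×10^7 s = 1.99×10^-7 s⁻¹.
Phase lag φ = arctan(Cω/λ) = arctan(8.24/25.51) = 0.312 rad.
Time lag = φ / ω = 0.312 / 1.99×10^-7 = 1.57×10^6 s = 18.1 days.

18.1 days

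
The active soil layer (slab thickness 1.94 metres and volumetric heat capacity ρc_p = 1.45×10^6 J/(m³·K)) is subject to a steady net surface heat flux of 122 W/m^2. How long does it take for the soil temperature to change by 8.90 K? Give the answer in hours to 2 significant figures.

57 hours

Areal heat capacity C = ρc_p × D = 1.45×10^6 × 1.94 = 2.81×10^6 J/(m²·K).
Time required: Δt = C ΔT / F = 2.81×10^6 × 8.90 / 122 = 2.05×10^5 s.
In hours: 2.05×10^5 s / (3600 s/hour) = 57.0 hours.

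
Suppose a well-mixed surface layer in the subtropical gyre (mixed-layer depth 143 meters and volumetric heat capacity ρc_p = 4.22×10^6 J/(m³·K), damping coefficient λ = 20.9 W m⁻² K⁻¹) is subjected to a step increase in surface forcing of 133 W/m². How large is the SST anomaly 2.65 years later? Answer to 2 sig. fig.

6.0 K

Areal heat capacity C = ρc_p × D = 4.22×10^6 × 143 = 6.03×10^8 J m⁻² K⁻¹.
τ = C / λ = 6.03×10^8 / 20.9 = 2.89×10^7 s.
Equilibrium anomaly ΔT_eq = F / λ = 133 / 20.9 = 6.36 K.
t = 2.65 years = 8.36×10^7 s, so t/τ = 2.90.
ΔT(t) = ΔT_eq (1 − e^(−t/τ)) = 6.36 × (1 − e^−2.90) = 6.01 K.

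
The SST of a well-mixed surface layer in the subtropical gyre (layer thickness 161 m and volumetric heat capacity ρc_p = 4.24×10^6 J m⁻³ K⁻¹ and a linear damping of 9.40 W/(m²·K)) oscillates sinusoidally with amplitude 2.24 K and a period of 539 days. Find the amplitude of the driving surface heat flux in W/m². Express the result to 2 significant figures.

210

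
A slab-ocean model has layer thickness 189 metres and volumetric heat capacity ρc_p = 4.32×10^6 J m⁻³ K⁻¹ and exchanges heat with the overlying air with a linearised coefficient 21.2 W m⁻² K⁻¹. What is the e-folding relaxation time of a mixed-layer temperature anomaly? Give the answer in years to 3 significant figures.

Areal heat capacity C = ρc_p × D = 4.32×10^6 × 189 = 8.16×10^8 J/(m^2 K).
Relaxation time τ = C / λ = 8.16×10^8 / 21.2 = 3.85×10^7 s.
In years: 3.85×10^7 s / (3.156×10^7 s/year) = 1.22 years.

1.22 years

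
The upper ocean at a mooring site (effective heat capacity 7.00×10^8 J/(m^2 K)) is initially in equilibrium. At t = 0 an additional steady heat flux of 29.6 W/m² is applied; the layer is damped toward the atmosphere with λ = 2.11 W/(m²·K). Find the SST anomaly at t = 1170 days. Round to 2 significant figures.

Areal heat capacity C = 7.00×10^8 J/(m^2 K) (given).
τ = C / λ = 7.00×10^8 / 2.11 = 3.32×10^8 s.
Equilibrium anomaly ΔT_eq = F / λ = 29.6 / 2.11 = 14.0 K.
t = 1170 days = 1.01×10^8 s, so t/τ = 0.305.
ΔT(t) = ΔT_eq (1 − e^(−t/τ)) = 14.0 × (1 − e^−0.305) = 3.68 K.

3.7 K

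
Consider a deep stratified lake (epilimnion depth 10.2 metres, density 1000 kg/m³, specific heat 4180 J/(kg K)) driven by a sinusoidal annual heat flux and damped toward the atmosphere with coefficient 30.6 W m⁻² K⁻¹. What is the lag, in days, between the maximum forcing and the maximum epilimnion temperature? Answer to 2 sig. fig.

Areal heat capacity C = ρ c_p D = 1000 × 4180 × 10.2 = 4.26×10^7 J/(m^2 K).
ω = 2π / 3.15×10^7 s = 1.99×10^-7 s⁻¹.
Phase lag φ = arctan(Cω/λ) = arctan(8.49/30.6) = 0.271 rad.
Time lag = φ / ω = 0.271 / 1.99×10^-7 = 1.36×10^6 s = 15.7 days.

16 days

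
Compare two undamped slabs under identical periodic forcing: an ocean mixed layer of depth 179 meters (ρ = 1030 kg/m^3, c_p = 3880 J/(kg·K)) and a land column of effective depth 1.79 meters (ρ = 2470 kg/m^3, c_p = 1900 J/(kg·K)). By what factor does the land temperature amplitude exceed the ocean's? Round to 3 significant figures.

85.2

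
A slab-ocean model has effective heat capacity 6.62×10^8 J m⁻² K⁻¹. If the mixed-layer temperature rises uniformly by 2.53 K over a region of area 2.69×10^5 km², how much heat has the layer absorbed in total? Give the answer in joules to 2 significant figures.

Areal heat capacity C = 6.62×10^8 J m⁻² K⁻¹ (given).
Heat per unit area: q = C ΔT = 6.62×10^8 × 2.53 = 1.67×10^9 J/m².
Total heat: Q = q × A = 1.67×10^9 × (2.69×10^5 × 10⁶ m²) = 4.51×10^20 J.

4.5×10^20 J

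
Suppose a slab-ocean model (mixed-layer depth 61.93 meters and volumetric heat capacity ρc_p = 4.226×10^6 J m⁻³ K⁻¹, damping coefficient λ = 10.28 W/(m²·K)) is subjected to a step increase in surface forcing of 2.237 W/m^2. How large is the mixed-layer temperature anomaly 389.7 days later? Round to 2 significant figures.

Areal heat capacity C = ρc_p × D = 4.226×10^6 × 61.93 = 2.62×10^8 J m⁻² K⁻¹.
τ = C / λ = 2.62×10^8 / 10.28 = 2.55×10^7 s.
Equilibrium anomaly ΔT_eq = F / λ = 2.237 / 10.28 = 0.218 K.
t = 389.7 days = 3.37×10^7 s, so t/τ = 1.32.
ΔT(t) = ΔT_eq (1 − e^(−t/τ)) = 0.218 × (1 − e^−1.32) = 0.160 K.

0.16 K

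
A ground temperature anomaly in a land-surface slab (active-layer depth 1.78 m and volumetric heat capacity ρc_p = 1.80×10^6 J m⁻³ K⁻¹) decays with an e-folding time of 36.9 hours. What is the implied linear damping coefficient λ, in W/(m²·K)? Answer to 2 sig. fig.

Areal heat capacity C = ρc_p × D = 1.80×10^6 × 1.78 = 3.20×10^6 J/(m²·K).
τ = 36.9 hours = 1.33×10^5 s.
λ = C / τ = 3.20×10^6 / 1.33×10^5 = 24.1 W/(m²·K).

24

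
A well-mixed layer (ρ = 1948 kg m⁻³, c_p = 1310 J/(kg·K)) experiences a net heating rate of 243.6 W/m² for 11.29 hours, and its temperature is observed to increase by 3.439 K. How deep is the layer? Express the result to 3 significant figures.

Heat input Q = F Δt = 243.6 × 40600 s = 9.90×10^6 J/m².
Required areal heat capacity C = Q / ΔT = 2.88×10^6 J/(m²·K).
Depth D = C / (ρ c_p) = 2.88×10^6 / (1948 × 1310) = 1.13 m.

1.13 m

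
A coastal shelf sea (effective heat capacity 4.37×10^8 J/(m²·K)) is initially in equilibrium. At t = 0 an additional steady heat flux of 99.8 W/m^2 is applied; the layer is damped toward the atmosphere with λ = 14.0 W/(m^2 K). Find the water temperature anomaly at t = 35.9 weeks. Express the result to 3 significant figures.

Areal heat capacity C = 4.37×10^8 J/(m²·K) (given).
τ = C / λ = 4.37×10^8 / 14.0 = 3.12×10^7 s.
Equilibrium anomaly ΔT_eq = F / λ = 99.8 / 14.0 = 7.13 K.
t = 35.9 weeks = 2.17×10^7 s, so t/τ = 0.696.
ΔT(t) = ΔT_eq (1 − e^(−t/τ)) = 7.13 × (1 − e^−0.696) = 3.57 K.

3.57 K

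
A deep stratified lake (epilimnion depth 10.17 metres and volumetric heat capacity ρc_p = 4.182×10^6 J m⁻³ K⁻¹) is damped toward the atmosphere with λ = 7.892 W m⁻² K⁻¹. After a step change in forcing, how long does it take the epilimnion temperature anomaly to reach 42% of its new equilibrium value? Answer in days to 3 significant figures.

34.0 days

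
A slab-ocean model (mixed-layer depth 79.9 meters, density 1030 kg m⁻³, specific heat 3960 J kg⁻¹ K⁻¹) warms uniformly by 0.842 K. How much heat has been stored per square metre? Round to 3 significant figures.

Areal heat capacity C = ρ c_p D = 1030 × 3960 × 79.9 = 3.26×10^8 J/(m^2 K).
ΔQ = C ΔT = 3.26×10^8 × 0.842 = 2.74×10^8 J/m².

2.74×10^8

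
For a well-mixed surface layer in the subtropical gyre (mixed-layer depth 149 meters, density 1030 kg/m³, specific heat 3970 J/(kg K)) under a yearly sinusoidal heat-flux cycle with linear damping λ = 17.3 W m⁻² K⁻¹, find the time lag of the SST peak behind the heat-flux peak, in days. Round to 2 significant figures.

83 days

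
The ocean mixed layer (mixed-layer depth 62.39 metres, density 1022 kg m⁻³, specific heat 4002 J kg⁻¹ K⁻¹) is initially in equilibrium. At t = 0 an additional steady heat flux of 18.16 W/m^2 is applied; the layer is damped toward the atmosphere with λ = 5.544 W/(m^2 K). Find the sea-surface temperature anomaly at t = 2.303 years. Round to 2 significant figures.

2.6 K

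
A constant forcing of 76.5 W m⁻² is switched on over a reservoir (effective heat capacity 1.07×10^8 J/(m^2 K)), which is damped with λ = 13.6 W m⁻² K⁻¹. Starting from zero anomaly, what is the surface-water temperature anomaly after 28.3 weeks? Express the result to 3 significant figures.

4.99 K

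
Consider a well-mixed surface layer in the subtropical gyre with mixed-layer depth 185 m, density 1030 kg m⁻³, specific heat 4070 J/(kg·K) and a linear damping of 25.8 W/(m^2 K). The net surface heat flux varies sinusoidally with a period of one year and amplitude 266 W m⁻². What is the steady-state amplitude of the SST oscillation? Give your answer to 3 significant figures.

Areal heat capacity C = ρ c_p D = 1030 × 4070 × 185 = 7.76×10^8 J/(m^2 K).
Angular frequency ω = 2π / T = 2π / 3.15×10^7 s = 1.99×10^-7 s⁻¹.
√((Cω)² + λ²) = √((155)² + 25.8²) = 157 W/(m²·K).
Amplitude A = F₀ / √((Cω)²+λ²) = 266 / 157 = 1.70 K.

1.70 K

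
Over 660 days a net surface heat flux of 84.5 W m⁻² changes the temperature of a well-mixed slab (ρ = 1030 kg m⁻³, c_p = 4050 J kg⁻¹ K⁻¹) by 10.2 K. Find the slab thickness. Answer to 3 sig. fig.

Heat input Q = F Δt = 84.5 × 5.70×10^7 s = 4.82×10^9 J/m².
Required areal heat capacity C = Q / ΔT = 4.72×10^8 J/(m²·K).
Depth D = C / (ρ c_p) = 4.72×10^8 / (1030 × 4050) = 113 m.

113 m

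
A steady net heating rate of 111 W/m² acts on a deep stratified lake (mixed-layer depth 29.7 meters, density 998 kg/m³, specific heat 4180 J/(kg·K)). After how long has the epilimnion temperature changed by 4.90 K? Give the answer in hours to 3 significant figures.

1520 hours

Areal heat capacity C = ρ c_p D = 998 × 4180 × 29.7 = 1.24×10^8 J m⁻² K⁻¹.
Time required: Δt = C ΔT / F = 1.24×10^8 × 4.90 / 111 = 5.47×10^6 s.
In hours: 5.47×10^6 s / (3600 s/hour) = 1520 hours.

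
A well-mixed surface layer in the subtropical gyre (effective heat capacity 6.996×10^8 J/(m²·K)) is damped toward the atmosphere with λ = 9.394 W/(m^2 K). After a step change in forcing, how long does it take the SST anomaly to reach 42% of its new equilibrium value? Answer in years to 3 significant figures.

1.29 years

Areal heat capacity C = 6.996×10^8 J/(m²·K) (given).
τ = C / λ = 7.00×10^8 / 9.394 = 7.45×10^7 s.
Fraction reached: 1 − e^(−t/τ) = 0.42 ⇒ t = −τ ln(1 − 0.42) = τ × 0.545.
t = 4.06×10^7 s = 1.29 years.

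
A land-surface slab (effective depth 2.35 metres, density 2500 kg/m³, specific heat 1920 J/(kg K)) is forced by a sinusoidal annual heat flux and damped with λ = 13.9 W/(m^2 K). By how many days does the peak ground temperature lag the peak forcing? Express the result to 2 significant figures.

9.3 days

Areal heat capacity C = ρ c_p D = 2500 × 1920 × 2.35 = 1.13×10^7 J m⁻² K⁻¹.
ω = 2π / 3.15×10^7 s = 1.99×10^-7 s⁻¹.
Phase lag φ = arctan(Cω/λ) = arctan(2.25/13.9) = 0.160 rad.
Time lag = φ / ω = 0.160 / 1.99×10^-7 = 8.05×10^5 s = 9.31 days.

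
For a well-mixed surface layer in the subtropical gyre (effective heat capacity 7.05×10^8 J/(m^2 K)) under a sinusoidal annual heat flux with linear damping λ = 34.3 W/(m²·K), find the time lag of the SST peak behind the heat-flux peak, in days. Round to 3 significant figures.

77.3 days

Areal heat capacity C = 7.05×10^8 J/(m^2 K) (given).
ω = 2π / 3.15×10^7 s = 1.99×10^-7 s⁻¹.
Phase lag φ = arctan(Cω/λ) = arctan(140/34.3) = 1.33 rad.
Time lag = φ / ω = 1.33 / 1.99×10^-7 = 6.68×10^6 s = 77.3 days.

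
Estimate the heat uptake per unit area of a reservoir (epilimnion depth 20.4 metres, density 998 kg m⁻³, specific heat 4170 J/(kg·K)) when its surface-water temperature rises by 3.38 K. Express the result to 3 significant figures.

Areal heat capacity C = ρ c_p D = 998 × 4170 × 20.4 = 8.49×10^7 J/(m²·K).
ΔQ = C ΔT = 8.49×10^7 × 3.38 = 2.87×10^8 J/m².

2.87×10^8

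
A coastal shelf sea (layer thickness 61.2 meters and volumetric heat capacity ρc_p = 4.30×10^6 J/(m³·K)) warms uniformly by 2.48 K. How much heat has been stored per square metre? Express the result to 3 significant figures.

6.53×10^8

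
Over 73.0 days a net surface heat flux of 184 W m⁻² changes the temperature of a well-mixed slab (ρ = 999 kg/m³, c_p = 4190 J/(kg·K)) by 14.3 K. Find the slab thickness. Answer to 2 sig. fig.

19 m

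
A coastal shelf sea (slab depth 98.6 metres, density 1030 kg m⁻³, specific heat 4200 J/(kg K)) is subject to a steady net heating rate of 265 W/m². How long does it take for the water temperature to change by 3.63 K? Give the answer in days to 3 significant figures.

67.6 days

Areal heat capacity C = ρ c_p D = 1030 × 4200 × 98.6 = 4.27×10^8 J m⁻² K⁻¹.
Time required: Δt = C ΔT / F = 4.27×10^8 × 3.63 / 265 = 5.84×10^6 s.
In days: 5.84×10^6 s / (86400 s/day) = 67.6 days.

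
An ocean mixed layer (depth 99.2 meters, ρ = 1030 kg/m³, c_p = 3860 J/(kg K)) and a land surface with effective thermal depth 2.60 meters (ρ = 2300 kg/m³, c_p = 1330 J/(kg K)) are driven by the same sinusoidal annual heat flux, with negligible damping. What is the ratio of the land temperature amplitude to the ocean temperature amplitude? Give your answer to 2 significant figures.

50

C_ocean = 1030 × 3860 × 99.2 = 3.94×10^8 J/(m²·K).
C_land = 2300 × 1330 × 2.60 = 7.95×10^6 J/(m²·K).
Undamped amplitude ∝ 1/C, so A_land/A_ocean = C_ocean/C_land = 49.6.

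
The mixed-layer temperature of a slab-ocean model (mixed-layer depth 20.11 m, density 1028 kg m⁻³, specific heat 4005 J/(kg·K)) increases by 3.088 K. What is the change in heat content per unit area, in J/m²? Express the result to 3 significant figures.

Areal heat capacity C = ρ c_p D = 1028 × 4005 × 20.11 = 8.28×10^7 J/(m^2 K).
ΔQ = C ΔT = 8.28×10^7 × 3.088 = 2.56×10^8 J/m².

2.56×10^8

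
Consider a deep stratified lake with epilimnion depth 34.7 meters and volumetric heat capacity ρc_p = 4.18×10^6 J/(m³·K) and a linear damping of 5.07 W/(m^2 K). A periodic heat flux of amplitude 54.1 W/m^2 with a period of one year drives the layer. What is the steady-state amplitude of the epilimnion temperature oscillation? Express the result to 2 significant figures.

Areal heat capacity C = ρc_p × D = 4.18×10^6 × 34.7 = 1.45×10^8 J/(m^2 K).
Angular frequency ω = 2π / T = 2π / 3.15×10^7 s = 1.99×10^-7 s⁻¹.
√((Cω)² + λ²) = √((28.9)² + 5.07²) = 29.3 W/(m²·K).
Amplitude A = F₀ / √((Cω)²+λ²) = 54.1 / 29.3 = 1.84 K.

1.8 K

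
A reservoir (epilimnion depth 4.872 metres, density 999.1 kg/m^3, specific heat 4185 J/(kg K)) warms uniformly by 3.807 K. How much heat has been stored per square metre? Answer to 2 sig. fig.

7.8×10^7

Areal heat capacity C = ρ c_p D = 999.1 × 4185 × 4.872 = 2.04×10^7 J m⁻² K⁻¹.
ΔQ = C ΔT = 2.04×10^7 × 3.807 = 7.76×10^7 J/m².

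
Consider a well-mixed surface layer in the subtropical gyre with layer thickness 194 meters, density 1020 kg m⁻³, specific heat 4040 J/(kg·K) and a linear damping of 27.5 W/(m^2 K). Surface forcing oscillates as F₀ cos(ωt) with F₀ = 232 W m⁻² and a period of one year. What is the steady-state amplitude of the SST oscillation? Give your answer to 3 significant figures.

1.44 K

Areal heat capacity C = ρ c_p D = 1020 × 4040 × 194 = 7.99×10^8 J/(m²·K).
Angular frequency ω = 2π / T = 2π / 3.15×10^7 s = 1.99×10^-7 s⁻¹.
√((Cω)² + λ²) = √((159)² + 27.5²) = 162 W/(m²·K).
Amplitude A = F₀ / √((Cω)²+λ²) = 232 / 162 = 1.44 K.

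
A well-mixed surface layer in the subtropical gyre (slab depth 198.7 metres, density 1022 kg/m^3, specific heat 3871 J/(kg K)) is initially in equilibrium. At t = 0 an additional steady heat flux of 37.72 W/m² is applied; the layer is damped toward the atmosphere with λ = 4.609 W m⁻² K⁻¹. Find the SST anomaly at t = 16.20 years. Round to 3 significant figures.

7.78 K

Areal heat capacity C = ρ c_p D = 1022 × 3871 × 198.7 = 7.86×10^8 J/(m^2 K).
τ = C / λ = 7.86×10^8 / 4.609 = 1.71×10^8 s.
Equilibrium anomaly ΔT_eq = F / λ = 37.72 / 4.609 = 8.18 K.
t = 16.20 years = 5.11×10^8 s, so t/τ = 3.00.
ΔT(t) = ΔT_eq (1 − e^(−t/τ)) = 8.18 × (1 − e^−3.00) = 7.78 K.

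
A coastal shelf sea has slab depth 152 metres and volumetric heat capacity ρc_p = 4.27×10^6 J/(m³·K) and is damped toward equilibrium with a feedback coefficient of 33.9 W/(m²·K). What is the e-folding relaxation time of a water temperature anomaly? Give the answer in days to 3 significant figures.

222 days

Areal heat capacity C = ρc_p × D = 4.27×10^6 × 152 = 6.49×10^8 J/(m²·K).
Relaxation time τ = C / λ = 6.49×10^8 / 33.9 = 1.91×10^7 s.
In days: 1.91×10^7 s / (86400 s/day) = 222 days.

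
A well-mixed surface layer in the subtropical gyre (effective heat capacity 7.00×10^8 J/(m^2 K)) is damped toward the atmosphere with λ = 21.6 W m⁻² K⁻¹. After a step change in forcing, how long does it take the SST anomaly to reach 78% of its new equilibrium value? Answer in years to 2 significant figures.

Areal heat capacity C = 7.00×10^8 J/(m^2 K) (given).
τ = C / λ = 7.00×10^8 / 21.6 = 3.24×10^7 s.
Fraction reached: 1 − e^(−t/τ) = 0.78 ⇒ t = −τ ln(1 − 0.78) = τ × 1.51.
t = 4.91×10^7 s = 1.55 years.

1.6 years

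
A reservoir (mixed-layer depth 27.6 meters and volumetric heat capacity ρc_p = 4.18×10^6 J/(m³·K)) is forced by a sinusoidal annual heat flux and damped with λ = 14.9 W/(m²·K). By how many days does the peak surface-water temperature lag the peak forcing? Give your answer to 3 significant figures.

Areal heat capacity C = ρc_p × D = 4.18×10^6 × 27.6 = 1.15×10^8 J/(m^2 K).
ω = 2π / 3.15×10^7 s = 1.99×10^-7 s⁻¹.
Phase lag φ = arctan(Cω/λ) = arctan(23.0/14.9) = 0.996 rad.
Time lag = φ / ω = 0.996 / 1.99×10^-7 = 5.00×10^6 s = 57.8 days.

57.8 days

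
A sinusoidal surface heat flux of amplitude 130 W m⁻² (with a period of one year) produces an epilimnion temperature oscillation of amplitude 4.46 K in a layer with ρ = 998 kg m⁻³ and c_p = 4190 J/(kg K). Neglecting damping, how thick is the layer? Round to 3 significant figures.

ω = 2π / 3.15×10^7 s = 1.99×10^-7 s⁻¹.
Required C = F₀ / (A ω) = 130 / (4.46 × 1.99×10^-7) = 1.46×10^8 J/(m²·K).
D = C / (ρ c_p) = 1.46×10^8 / (998 × 4190) = 35.0 m.

35.0 m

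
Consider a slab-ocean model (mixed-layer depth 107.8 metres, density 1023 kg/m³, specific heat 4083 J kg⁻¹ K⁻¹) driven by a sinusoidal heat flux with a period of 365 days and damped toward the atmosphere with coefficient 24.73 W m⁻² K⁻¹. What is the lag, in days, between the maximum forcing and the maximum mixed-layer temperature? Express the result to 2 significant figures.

76 days

Areal heat capacity C = ρ c_p D = 1023 × 4083 × 107.8 = 4.50×10^8 J/(m^2 K).
ω = 2π / 3.15×10^7 s = 1.99×10^-7 s⁻¹.
Phase lag φ = arctan(Cω/λ) = arctan(89.7/24.73) = 1.30 rad.
Time lag = φ / ω = 1.30 / 1.99×10^-7 = 6.53×10^6 s = 75.6 days.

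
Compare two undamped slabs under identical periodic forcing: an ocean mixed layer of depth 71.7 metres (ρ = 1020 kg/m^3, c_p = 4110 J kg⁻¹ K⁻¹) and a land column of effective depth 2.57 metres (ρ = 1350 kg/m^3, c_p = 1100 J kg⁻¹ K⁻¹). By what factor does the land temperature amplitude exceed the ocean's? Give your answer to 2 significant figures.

C_ocean = 1020 × 4110 × 71.7 = 3.01×10^8 J/(m²·K).
C_land = 1350 × 1100 × 2.57 = 3.82×10^6 J/(m²·K).
Undamped amplitude ∝ 1/C, so A_land/A_ocean = C_ocean/C_land = 78.8.

79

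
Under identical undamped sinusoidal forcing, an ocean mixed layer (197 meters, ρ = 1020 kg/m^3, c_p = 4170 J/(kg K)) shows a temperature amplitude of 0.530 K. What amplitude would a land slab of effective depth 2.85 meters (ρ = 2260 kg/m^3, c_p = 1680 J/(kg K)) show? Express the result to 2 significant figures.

C_ocean = 8.38×10^8 J/(m²·K); C_land = 1.08×10^7 J/(m²·K).
A ∝ 1/C ⇒ A_land = A_ocean × C_ocean/C_land = 0.530 × 77.4 = 41.0 K.

41 K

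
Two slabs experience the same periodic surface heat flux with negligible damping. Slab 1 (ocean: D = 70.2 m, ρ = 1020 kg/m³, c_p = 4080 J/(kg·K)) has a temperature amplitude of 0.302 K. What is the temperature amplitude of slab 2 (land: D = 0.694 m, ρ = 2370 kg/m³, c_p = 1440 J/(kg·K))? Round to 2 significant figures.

C_ocean = 2.92×10^8 J/(m²·K); C_land = 2.37×10^6 J/(m²·K).
A ∝ 1/C ⇒ A_land = A_ocean × C_ocean/C_land = 0.302 × 123 = 37.3 K.

37 K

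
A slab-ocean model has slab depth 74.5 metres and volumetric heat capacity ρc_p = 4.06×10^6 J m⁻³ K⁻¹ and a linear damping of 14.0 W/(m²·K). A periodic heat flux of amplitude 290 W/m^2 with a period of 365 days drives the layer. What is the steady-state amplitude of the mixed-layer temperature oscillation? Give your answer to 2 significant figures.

4.7 K

Areal heat capacity C = ρc_p × D = 4.06×10^6 × 74.5 = 3.02×10^8 J/(m²·K).
Angular frequency ω = 2π / T = 2π / 3.15×10^7 s = 1.99×10^-7 s⁻¹.
√((Cω)² + λ²) = √((60.3)² + 14.0²) = 61.9 W/(m²·K).
Amplitude A = F₀ / √((Cω)²+λ²) = 290 / 61.9 = 4.69 K.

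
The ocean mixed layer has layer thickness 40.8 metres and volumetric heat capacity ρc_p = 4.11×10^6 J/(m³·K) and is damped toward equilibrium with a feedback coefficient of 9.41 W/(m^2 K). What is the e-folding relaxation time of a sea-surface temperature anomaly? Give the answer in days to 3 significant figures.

206 days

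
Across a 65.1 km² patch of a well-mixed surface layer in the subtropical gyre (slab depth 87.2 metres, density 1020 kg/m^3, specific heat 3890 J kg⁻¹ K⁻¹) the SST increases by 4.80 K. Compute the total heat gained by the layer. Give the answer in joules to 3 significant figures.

1.08×10^17 J

Areal heat capacity C = ρ c_p D = 1020 × 3890 × 87.2 = 3.46×10^8 J m⁻² K⁻¹.
Heat per unit area: q = C ΔT = 3.46×10^8 × 4.80 = 1.66×10^9 J/m².
Total heat: Q = q × A = 1.66×10^9 × (65.1 × 10⁶ m²) = 1.08×10^17 J.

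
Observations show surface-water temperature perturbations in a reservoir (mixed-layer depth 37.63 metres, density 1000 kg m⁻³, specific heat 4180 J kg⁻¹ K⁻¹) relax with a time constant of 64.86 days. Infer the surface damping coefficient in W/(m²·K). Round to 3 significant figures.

28.1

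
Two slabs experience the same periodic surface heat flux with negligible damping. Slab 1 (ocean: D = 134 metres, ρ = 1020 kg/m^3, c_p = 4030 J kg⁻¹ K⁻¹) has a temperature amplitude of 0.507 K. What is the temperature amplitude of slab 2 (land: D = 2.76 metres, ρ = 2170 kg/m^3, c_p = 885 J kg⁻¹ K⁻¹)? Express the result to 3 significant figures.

52.7 K

C_ocean = 5.51×10^8 J/(m²·K); C_land = 5.30×10^6 J/(m²·K).
A ∝ 1/C ⇒ A_land = A_ocean × C_ocean/C_land = 0.507 × 104 = 52.7 K.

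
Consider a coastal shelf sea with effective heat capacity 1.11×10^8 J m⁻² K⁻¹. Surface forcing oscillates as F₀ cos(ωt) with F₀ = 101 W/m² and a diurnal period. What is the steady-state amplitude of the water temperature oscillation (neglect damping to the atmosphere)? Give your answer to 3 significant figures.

0.0125 K

Areal heat capacity C = 1.11×10^8 J m⁻² K⁻¹ (given).
Angular frequency ω = 2π / T = 2π / 86400 s = 7.27×10^-5 s⁻¹.
Cω = 1.11×10^8 × 7.27×10^-5 = 8070 W/(m²·K).
Amplitude A = F₀ / (Cω) = 101 / 8070 = 0.0125 K.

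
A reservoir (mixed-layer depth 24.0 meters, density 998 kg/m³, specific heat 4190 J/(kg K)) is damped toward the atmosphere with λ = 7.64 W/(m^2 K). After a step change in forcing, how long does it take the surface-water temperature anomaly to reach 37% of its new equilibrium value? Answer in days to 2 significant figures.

Areal heat capacity C = ρ c_p D = 998 × 4190 × 24.0 = 1.00×10^8 J/(m^2 K).
τ = C / λ = 1.00×10^8 / 7.64 = 1.31×10^7 s.
Fraction reached: 1 − e^(−t/τ) = 0.37 ⇒ t = −τ ln(1 − 0.37) = τ × 0.462.
t = 6.07×10^6 s = 70.2 days.

70 days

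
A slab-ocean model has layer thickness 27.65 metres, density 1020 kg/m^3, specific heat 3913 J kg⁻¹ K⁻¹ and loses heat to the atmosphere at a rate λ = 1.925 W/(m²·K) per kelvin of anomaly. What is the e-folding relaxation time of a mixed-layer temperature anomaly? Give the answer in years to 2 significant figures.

Areal heat capacity C = ρ c_p D = 1020 × 3913 × 27.65 = 1.10×10^8 J/(m²·K).
Relaxation time τ = C / λ = 1.10×10^8 / 1.925 = 5.73×10^7 s.
In years: 5.73×10^7 s / (3.156×10^7 s/year) = 1.82 years.

1.8 years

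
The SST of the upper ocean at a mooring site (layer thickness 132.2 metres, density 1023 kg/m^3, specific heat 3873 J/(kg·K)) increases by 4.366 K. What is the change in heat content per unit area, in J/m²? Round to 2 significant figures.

2.3×10^9

Areal heat capacity C = ρ c_p D = 1023 × 3873 × 132.2 = 5.24×10^8 J/(m^2 K).
ΔQ = C ΔT = 5.24×10^8 × 4.366 = 2.29×10^9 J/m².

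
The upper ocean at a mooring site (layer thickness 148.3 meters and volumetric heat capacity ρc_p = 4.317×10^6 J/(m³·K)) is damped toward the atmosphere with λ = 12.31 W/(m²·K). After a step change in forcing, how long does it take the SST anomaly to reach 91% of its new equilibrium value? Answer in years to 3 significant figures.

3.97 years

Areal heat capacity C = ρc_p × D = 4.317×10^6 × 148.3 = 6.40×10^8 J/(m^2 K).
τ = C / λ = 6.40×10^8 / 12.31 = 5.20×10^7 s.
Fraction reached: 1 − e^(−t/τ) = 0.91 ⇒ t = −τ ln(1 − 0.91) = τ × 2.41.
t = 1.25×10^8 s = 3.97 years.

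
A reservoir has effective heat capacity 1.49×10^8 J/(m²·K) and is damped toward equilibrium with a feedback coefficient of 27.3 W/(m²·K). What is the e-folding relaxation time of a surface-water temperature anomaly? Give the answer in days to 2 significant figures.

63 days

Areal heat capacity C = 1.49×10^8 J/(m²·K) (given).
Relaxation time τ = C / λ = 1.49×10^8 / 27.3 = 5.46×10^6 s.
In days: 5.46×10^6 s / (86400 s/day) = 63.2 days.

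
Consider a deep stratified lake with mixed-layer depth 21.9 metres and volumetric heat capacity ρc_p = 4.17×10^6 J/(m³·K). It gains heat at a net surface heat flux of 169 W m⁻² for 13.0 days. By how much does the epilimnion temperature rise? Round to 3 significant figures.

2.08 K

Areal heat capacity C = ρc_p × D = 4.17×10^6 × 21.9 = 9.13×10^7 J/(m²·K).
Net heat input Q = F Δt = 169 × (13.0 days × 86400 s/day) = 1.90×10^8 J/m².
ΔT = Q / C = 1.90×10^8 / 9.13×10^7 = 2.08 K.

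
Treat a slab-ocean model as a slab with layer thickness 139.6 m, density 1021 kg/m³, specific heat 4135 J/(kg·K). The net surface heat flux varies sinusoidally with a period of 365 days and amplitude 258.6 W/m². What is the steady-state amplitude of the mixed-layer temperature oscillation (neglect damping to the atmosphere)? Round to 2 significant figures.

2.2 K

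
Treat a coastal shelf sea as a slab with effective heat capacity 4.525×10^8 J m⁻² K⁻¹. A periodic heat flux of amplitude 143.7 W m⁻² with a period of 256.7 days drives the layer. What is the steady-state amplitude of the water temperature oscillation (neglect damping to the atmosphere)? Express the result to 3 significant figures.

1.12 K

Areal heat capacity C = 4.525×10^8 J m⁻² K⁻¹ (given).
Angular frequency ω = 2π / T = 2π / 2.22×10^7 s = 2.83×10^-7 s⁻¹.
Cω = 4.52×10^8 × 2.83×10^-7 = 128 W/(m²·K).
Amplitude A = F₀ / (Cω) = 143.7 / 128 = 1.12 K.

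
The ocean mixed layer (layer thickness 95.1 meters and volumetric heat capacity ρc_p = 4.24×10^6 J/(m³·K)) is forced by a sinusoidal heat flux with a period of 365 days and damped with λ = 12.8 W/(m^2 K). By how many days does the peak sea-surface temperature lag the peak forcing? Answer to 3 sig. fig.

Areal heat capacity C = ρc_p × D = 4.24×10^6 × 95.1 = 4.03×10^8 J m⁻² K⁻¹.
ω = 2π / 3.15×10^7 s = 1.99×10^-7 s⁻¹.
Phase lag φ = arctan(Cω/λ) = arctan(80.3/12.8) = 1.41 rad.
Time lag = φ / ω = 1.41 / 1.99×10^-7 = 7.09×10^6 s = 82.1 days.

82.1 days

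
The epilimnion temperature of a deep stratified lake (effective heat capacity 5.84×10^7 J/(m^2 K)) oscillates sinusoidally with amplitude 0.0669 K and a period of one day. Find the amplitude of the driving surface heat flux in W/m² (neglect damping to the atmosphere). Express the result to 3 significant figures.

284

Areal heat capacity C = 5.84×10^7 J/(m^2 K) (given).
ω = 2π / 86400 s = 7.27×10^-5 s⁻¹.
Cω = 5.84×10^7 × 7.27×10^-5 = 4250 W/(m²·K).
F₀ = A × Cω = 0.0669 × 4250 = 284 W/m².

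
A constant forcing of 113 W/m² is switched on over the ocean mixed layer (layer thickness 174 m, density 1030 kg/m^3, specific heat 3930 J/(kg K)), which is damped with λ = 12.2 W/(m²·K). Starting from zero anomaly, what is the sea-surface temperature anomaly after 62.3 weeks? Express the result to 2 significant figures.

Areal heat capacity C = ρ c_p D = 1030 × 3930 × 174 = 7.04×10^8 J/(m²·K).
τ = C / λ = 7.04×10^8 / 12.2 = 5.77×10^7 s.
Equilibrium anomaly ΔT_eq = F / λ = 113 / 12.2 = 9.26 K.
t = 62.3 weeks = 3.77×10^7 s, so t/τ = 0.653.
ΔT(t) = ΔT_eq (1 − e^(−t/τ)) = 9.26 × (1 − e^−0.653) = 4.44 K.

4.4 K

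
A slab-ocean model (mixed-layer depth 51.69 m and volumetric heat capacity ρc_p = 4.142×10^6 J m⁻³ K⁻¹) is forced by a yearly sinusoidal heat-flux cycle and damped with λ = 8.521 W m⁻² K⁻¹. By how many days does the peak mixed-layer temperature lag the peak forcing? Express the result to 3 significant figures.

Areal heat capacity C = ρc_p × D = 4.142×10^6 × 51.69 = 2.14×10^8 J/(m^2 K).
ω = 2π / 3.15×10^7 s = 1.99×10^-7 s⁻¹.
Phase lag φ = arctan(Cω/λ) = arctan(42.7/8.521) = 1.37 rad.
Time lag = φ / ω = 1.37 / 1.99×10^-7 = 6.89×10^6 s = 79.8 days.

79.8 days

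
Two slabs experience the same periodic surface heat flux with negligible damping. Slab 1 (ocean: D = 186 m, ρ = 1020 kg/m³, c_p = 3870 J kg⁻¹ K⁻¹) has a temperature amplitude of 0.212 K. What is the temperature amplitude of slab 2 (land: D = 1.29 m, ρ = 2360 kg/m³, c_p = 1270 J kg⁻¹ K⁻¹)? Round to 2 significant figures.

40 K

C_ocean = 7.34×10^8 J/(m²·K); C_land = 3.87×10^6 J/(m²·K).
A ∝ 1/C ⇒ A_land = A_ocean × C_ocean/C_land = 0.212 × 190 = 40.3 K.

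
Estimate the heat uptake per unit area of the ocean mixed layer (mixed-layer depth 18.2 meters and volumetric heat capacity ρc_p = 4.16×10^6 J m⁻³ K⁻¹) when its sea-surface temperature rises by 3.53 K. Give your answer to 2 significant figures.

Areal heat capacity C = ρc_p × D = 4.16×10^6 × 18.2 = 7.57×10^7 J/(m²·K).
ΔQ = C ΔT = 7.57×10^7 × 3.53 = 2.67×10^8 J/m².

2.7×10^8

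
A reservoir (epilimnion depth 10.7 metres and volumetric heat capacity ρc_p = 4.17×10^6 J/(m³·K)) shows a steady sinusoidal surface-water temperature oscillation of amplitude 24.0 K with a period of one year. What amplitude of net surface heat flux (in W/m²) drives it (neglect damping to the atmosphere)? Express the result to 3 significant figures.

Areal heat capacity C = ρc_p × D = 4.17×10^6 × 10.7 = 4.46×10^7 J/(m^2 K).
ω = 2π / 3.15×10^7 s = 1.99×10^-7 s⁻¹.
Cω = 4.46×10^7 × 1.99×10^-7 = 8.89 W/(m²·K).
F₀ = A × Cω = 24.0 × 8.89 = 213 W/m².

213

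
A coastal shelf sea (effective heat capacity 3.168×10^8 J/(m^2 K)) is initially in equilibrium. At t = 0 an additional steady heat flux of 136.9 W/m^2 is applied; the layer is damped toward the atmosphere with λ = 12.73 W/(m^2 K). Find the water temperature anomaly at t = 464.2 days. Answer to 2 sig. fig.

8.6 K

Areal heat capacity C = 3.168×10^8 J/(m^2 K) (given).
τ = C / λ = 3.17×10^8 / 12.73 = 2.49×10^7 s.
Equilibrium anomaly ΔT_eq = F / λ = 136.9 / 12.73 = 10.8 K.
t = 464.2 days = 4.01×10^7 s, so t/τ = 1.61.
ΔT(t) = ΔT_eq (1 − e^(−t/τ)) = 10.8 × (1 − e^−1.61) = 8.61 K.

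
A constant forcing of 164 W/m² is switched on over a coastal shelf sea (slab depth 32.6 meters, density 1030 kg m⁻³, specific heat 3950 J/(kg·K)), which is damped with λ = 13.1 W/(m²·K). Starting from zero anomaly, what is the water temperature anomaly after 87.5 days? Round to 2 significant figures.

6.6 K

Areal heat capacity C = ρ c_p D = 1030 × 3950 × 32.6 = 1.33×10^8 J/(m^2 K).
τ = C / λ = 1.33×10^8 / 13.1 = 1.01×10^7 s.
Equilibrium anomaly ΔT_eq = F / λ = 164 / 13.1 = 12.5 K.
t = 87.5 days = 7.56×10^6 s, so t/τ = 0.747.
ΔT(t) = ΔT_eq (1 − e^(−t/τ)) = 12.5 × (1 − e^−0.747) = 6.59 K.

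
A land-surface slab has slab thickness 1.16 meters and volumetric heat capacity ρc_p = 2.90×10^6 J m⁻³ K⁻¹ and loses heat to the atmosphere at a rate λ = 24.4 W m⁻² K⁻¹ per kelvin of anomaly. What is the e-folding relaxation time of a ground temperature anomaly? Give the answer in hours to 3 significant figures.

38.3 hours

Areal heat capacity C = ρc_p × D = 2.90×10^6 × 1.16 = 3.36×10^6 J m⁻² K⁻¹.
Relaxation time τ = C / λ = 3.36×10^6 / 24.4 = 1.38×10^5 s.
In hours: 1.38×10^5 s / (3600 s/hour) = 38.3 hours.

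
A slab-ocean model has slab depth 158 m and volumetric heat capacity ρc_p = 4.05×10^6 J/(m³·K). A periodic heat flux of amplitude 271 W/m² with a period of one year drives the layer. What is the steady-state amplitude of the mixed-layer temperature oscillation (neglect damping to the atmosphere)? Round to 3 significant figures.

2.13 K

Areal heat capacity C = ρc_p × D = 4.05×10^6 × 158 = 6.40×10^8 J/(m^2 K).
Angular frequency ω = 2π / T = 2π / 3.15×10^7 s = 1.99×10^-7 s⁻¹.
Cω = 6.40×10^8 × 1.99×10^-7 = 127 W/(m²·K).
Amplitude A = F₀ / (Cω) = 271 / 127 = 2.13 K.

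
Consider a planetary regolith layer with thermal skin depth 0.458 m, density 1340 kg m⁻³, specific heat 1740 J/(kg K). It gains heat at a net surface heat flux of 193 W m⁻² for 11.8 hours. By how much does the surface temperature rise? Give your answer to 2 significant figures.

Areal heat capacity C = ρ c_p D = 1340 × 1740 × 0.458 = 1.07×10^6 J/(m^2 K).
Net heat input Q = F Δt = 193 × (11.8 hours × 3600 s/hour) = 8.20×10^6 J/m².
ΔT = Q / C = 8.20×10^6 / 1.07×10^6 = 7.68 K.

7.7 K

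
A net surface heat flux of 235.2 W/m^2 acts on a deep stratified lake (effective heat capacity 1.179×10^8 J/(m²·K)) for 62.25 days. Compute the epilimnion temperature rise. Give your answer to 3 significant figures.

10.7 K

Areal heat capacity C = 1.179×10^8 J/(m²·K) (given).
Net heat input Q = F Δt = 235.2 × (62.25 days × 86400 s/day) = 1.26×10^9 J/m².
ΔT = Q / C = 1.26×10^9 / 1.18×10^8 = 10.7 K.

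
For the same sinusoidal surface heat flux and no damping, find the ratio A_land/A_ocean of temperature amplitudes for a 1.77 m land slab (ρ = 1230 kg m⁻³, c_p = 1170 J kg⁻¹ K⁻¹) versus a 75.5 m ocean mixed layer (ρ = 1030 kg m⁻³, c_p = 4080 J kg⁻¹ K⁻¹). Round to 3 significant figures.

C_ocean = 1030 × 4080 × 75.5 = 3.17×10^8 J/(m²·K).
C_land = 1230 × 1170 × 1.77 = 2.55×10^6 J/(m²·K).
Undamped amplitude ∝ 1/C, so A_land/A_ocean = C_ocean/C_land = 125.

125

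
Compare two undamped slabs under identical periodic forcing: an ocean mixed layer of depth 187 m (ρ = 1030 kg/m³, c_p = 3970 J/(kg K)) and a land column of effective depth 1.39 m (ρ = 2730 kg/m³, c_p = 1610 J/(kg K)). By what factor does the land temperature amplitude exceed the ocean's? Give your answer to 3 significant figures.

C_ocean = 1030 × 3970 × 187 = 7.65×10^8 J/(m²·K).
C_land = 2730 × 1610 × 1.39 = 6.11×10^6 J/(m²·K).
Undamped amplitude ∝ 1/C, so A_land/A_ocean = C_ocean/C_land = 125.

125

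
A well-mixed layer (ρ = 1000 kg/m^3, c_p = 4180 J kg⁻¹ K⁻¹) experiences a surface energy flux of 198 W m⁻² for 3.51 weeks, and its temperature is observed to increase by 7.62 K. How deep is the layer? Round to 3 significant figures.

Heat input Q = F Δt = 198 × 2.12×10^6 s = 4.20×10^8 J/m².
Required areal heat capacity C = Q / ΔT = 5.52×10^7 J/(m²·K).
Depth D = C / (ρ c_p) = 5.52×10^7 / (1000 × 4180) = 13.2 m.

13.2 m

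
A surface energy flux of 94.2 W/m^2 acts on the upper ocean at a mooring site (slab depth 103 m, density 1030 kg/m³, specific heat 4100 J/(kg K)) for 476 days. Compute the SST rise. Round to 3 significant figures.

Areal heat capacity C = ρ c_p D = 1030 × 4100 × 103 = 4.35×10^8 J/(m^2 K).
Net heat input Q = F Δt = 94.2 × (476 days × 86400 s/day) = 3.87×10^9 J/m².
ΔT = Q / C = 3.87×10^9 / 4.35×10^8 = 8.91 K.

8.91 K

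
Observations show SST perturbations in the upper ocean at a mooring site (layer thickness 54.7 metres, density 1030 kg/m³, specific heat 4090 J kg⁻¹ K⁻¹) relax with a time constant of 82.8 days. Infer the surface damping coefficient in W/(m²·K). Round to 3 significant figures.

Areal heat capacity C = ρ c_p D = 1030 × 4090 × 54.7 = 2.30×10^8 J/(m^2 K).
τ = 82.8 days = 7.15×10^6 s.
λ = C / τ = 2.30×10^8 / 7.15×10^6 = 32.2 W/(m²·K).

32.2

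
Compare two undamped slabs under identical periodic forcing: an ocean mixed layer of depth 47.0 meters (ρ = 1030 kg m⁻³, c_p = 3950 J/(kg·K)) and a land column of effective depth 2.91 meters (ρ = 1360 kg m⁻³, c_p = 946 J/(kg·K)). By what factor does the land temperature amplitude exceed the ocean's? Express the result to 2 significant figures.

51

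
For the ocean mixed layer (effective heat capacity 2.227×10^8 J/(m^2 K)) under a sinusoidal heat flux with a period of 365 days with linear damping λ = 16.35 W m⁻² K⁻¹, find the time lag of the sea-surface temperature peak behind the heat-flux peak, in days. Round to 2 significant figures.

71 days

Areal heat capacity C = 2.227×10^8 J/(m^2 K) (given).
ω = 2π / 3.15×10^7 s = 1.99×10^-7 s⁻¹.
Phase lag φ = arctan(Cω/λ) = arctan(44.4/16.35) = 1.22 rad.
Time lag = φ / ω = 1.22 / 1.99×10^-7 = 6.11×10^6 s = 70.7 days.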